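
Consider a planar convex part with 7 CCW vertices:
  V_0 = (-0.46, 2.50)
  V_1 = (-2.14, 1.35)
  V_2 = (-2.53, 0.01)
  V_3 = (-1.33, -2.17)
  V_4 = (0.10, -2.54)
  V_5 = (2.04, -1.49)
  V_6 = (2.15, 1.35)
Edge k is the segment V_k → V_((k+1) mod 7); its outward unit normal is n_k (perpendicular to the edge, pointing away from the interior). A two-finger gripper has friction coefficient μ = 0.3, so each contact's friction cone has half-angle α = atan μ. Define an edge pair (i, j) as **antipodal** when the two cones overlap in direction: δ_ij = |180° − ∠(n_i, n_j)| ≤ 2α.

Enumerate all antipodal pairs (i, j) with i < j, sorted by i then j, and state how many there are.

α = atan 0.3 = 16.70°;  2α = 33.40°
n_0 = (-0.5649, +0.8252)
n_1 = (-0.9602, +0.2794)
n_2 = (-0.8760, -0.4822)
n_3 = (-0.2505, -0.9681)
n_4 = (+0.4760, -0.8795)
n_5 = (+0.9993, -0.0387)
n_6 = (+0.4032, +0.9151)
  (0,1): δ = 140.62°  ·
  (0,2): δ = 95.56°  ·
  (0,3): δ = 48.90°  ·
  (0,4): δ = 5.97°  ✓
  (0,5): δ = 53.39°  ·
  (0,6): δ = 121.83°  ·
  (1,2): δ = 134.94°  ·
  (1,3): δ = 88.28°  ·
  (1,4): δ = 45.35°  ·
  (1,5): δ = 14.01°  ✓
  (1,6): δ = 82.45°  ·
  (2,3): δ = 133.34°  ·
  (2,4): δ = 90.41°  ·
  (2,5): δ = 31.05°  ✓
  (2,6): δ = 37.39°  ·
  (3,4): δ = 137.07°  ·
  (3,5): δ = 77.71°  ·
  (3,6): δ = 9.27°  ✓
  (4,5): δ = 120.64°  ·
  (4,6): δ = 52.20°  ·
  (5,6): δ = 111.56°  ·
antipodal pairs: 4

count = 4; pairs: (0,4), (1,5), (2,5), (3,6)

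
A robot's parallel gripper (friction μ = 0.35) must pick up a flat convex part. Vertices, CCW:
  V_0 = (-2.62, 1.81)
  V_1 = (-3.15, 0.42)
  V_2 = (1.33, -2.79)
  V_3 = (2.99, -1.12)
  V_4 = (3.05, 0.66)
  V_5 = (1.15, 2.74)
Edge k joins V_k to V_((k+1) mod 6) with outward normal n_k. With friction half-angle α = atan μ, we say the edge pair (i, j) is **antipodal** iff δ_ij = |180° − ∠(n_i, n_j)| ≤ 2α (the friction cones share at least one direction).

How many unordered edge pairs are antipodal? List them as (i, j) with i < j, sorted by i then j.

count = 4; pairs: (0,2), (0,3), (1,4), (2,5)

α = atan 0.35 = 19.29°;  2α = 38.58°
n_0 = (-0.9344, +0.3563)
n_1 = (-0.5824, -0.8129)
n_2 = (+0.7092, -0.7050)
n_3 = (+0.9994, -0.0337)
n_4 = (+0.7383, +0.6744)
n_5 = (-0.2395, +0.9709)
  (0,1): δ = 104.75°  ·
  (0,2): δ = 23.96°  ✓
  (0,3): δ = 18.94°  ✓
  (0,4): δ = 63.28°  ·
  (0,5): δ = 124.73°  ·
  (1,2): δ = 99.21°  ·
  (1,3): δ = 56.31°  ·
  (1,4): δ = 11.97°  ✓
  (1,5): δ = 49.48°  ·
  (2,3): δ = 137.10°  ·
  (2,4): δ = 92.76°  ·
  (2,5): δ = 31.31°  ✓
  (3,4): δ = 135.66°  ·
  (3,5): δ = 74.21°  ·
  (4,5): δ = 118.55°  ·
antipodal pairs: 4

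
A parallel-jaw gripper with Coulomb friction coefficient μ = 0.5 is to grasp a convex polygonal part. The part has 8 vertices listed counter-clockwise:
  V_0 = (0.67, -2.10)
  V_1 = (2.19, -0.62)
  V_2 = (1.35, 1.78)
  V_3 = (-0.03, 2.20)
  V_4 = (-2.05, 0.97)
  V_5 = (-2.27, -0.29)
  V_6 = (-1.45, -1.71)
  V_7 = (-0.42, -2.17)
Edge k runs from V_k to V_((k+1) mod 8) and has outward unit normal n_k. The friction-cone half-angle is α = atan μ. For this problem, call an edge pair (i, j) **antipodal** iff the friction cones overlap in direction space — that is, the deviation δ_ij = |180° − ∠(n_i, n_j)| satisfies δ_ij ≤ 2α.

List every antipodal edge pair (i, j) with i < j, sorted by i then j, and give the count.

α = atan 0.5 = 26.57°;  2α = 53.13°
n_0 = (+0.6976, -0.7165)
n_1 = (+0.9439, +0.3304)
n_2 = (+0.2912, +0.9567)
n_3 = (-0.5201, +0.8541)
n_4 = (-0.9851, +0.1720)
n_5 = (-0.8660, -0.5001)
n_6 = (-0.4078, -0.9131)
n_7 = (+0.0641, -0.9979)
  (0,1): δ = 114.95°  ·
  (0,2): δ = 61.16°  ·
  (0,3): δ = 12.90°  ✓
  (0,4): δ = 35.86°  ✓
  (0,5): δ = 75.77°  ·
  (0,6): δ = 111.70°  ·
  (0,7): δ = 139.44°  ·
  (1,2): δ = 126.22°  ·
  (1,3): δ = 77.95°  ·
  (1,4): δ = 29.19°  ✓
  (1,5): δ = 10.71°  ✓
  (1,6): δ = 46.64°  ✓
  (1,7): δ = 74.38°  ·
  (2,3): δ = 131.73°  ·
  (2,4): δ = 82.98°  ·
  (2,5): δ = 43.07°  ✓
  (2,6): δ = 7.14°  ✓
  (2,7): δ = 20.60°  ✓
  (3,4): δ = 131.24°  ·
  (3,5): δ = 91.33°  ·
  (3,6): δ = 55.40°  ·
  (3,7): δ = 27.66°  ✓
  (4,5): δ = 140.09°  ·
  (4,6): δ = 104.16°  ·
  (4,7): δ = 76.42°  ·
  (5,6): δ = 144.07°  ·
  (5,7): δ = 116.33°  ·
  (6,7): δ = 152.26°  ·
antipodal pairs: 9

count = 9; pairs: (0,3), (0,4), (1,4), (1,5), (1,6), (2,5), (2,6), (2,7), (3,7)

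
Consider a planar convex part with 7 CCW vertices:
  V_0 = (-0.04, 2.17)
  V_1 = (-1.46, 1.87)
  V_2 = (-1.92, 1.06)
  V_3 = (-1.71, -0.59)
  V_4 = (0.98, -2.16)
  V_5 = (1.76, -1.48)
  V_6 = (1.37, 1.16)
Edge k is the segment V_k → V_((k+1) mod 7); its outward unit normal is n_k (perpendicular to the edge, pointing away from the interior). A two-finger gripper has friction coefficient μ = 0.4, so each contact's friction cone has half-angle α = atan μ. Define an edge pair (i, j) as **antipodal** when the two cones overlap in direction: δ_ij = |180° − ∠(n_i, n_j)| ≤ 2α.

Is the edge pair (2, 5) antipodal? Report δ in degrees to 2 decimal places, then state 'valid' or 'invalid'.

α = atan 0.4 = 21.80°;  2α = 43.60°
edge 2: e_2 = (+0.21, -1.65);  n_2 = (-0.9920, -0.1263)
edge 5: e_5 = (-0.39, +2.64);  n_5 = (+0.9893, +0.1461)
∠(n_2, n_5) = 178.85°
δ = |180° − 178.85°| = 1.15°
1.15° ≤ 2α = 43.60°  →  valid

δ = 1.15°, valid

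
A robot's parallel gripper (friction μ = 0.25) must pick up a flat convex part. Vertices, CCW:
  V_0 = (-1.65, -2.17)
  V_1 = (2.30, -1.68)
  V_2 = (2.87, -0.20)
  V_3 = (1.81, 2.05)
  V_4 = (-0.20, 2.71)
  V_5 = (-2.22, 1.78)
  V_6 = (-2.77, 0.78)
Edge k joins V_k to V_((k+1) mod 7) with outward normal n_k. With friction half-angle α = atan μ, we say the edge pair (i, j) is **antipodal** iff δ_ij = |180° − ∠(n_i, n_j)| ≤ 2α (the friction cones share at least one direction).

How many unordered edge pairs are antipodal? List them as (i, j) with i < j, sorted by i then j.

count = 4; pairs: (0,3), (0,4), (1,5), (2,6)

α = atan 0.25 = 14.04°;  2α = 28.07°
n_0 = (+0.1231, -0.9924)
n_1 = (+0.9332, -0.3594)
n_2 = (+0.9046, +0.4262)
n_3 = (+0.3120, +0.9501)
n_4 = (-0.4182, +0.9084)
n_5 = (-0.8762, +0.4819)
n_6 = (-0.9349, -0.3549)
  (0,1): δ = 118.13°  ·
  (0,2): δ = 71.85°  ·
  (0,3): δ = 25.25°  ✓
  (0,4): δ = 17.65°  ✓
  (0,5): δ = 54.12°  ·
  (0,6): δ = 103.72°  ·
  (1,2): δ = 133.71°  ·
  (1,3): δ = 87.11°  ·
  (1,4): δ = 44.22°  ·
  (1,5): δ = 7.75°  ✓
  (1,6): δ = 41.85°  ·
  (2,3): δ = 133.40°  ·
  (2,4): δ = 90.50°  ·
  (2,5): δ = 54.04°  ·
  (2,6): δ = 4.44°  ✓
  (3,4): δ = 137.10°  ·
  (3,5): δ = 100.63°  ·
  (3,6): δ = 51.03°  ·
  (4,5): δ = 143.53°  ·
  (4,6): δ = 93.93°  ·
  (5,6): δ = 130.40°  ·
antipodal pairs: 4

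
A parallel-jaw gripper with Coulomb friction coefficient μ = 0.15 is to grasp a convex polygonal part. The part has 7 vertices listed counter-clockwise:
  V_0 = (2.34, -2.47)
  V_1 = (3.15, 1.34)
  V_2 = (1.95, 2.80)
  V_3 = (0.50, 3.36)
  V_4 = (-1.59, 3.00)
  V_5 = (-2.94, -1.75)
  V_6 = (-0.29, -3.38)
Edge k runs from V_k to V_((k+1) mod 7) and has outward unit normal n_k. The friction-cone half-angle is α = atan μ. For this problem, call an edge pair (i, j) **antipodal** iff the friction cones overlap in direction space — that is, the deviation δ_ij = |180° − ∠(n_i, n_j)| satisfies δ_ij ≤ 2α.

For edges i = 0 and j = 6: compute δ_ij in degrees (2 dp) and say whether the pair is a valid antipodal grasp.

α = atan 0.15 = 8.53°;  2α = 17.06°
edge 0: e_0 = (+0.81, +3.81);  n_0 = (+0.9781, -0.2080)
edge 6: e_6 = (+2.63, +0.91);  n_6 = (+0.3270, -0.9450)
∠(n_0, n_6) = 58.91°
δ = |180° − 58.91°| = 121.09°
121.09° > 2α = 17.06°  →  invalid

δ = 121.09°, invalid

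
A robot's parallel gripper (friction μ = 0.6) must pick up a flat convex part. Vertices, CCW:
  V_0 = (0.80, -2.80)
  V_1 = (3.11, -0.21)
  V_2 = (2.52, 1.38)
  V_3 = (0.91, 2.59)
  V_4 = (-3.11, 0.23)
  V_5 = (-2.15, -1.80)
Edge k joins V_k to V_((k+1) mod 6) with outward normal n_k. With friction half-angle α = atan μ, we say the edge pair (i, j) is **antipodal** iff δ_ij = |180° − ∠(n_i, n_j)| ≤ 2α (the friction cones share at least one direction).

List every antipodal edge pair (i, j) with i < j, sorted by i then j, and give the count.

α = atan 0.6 = 30.96°;  2α = 61.93°
n_0 = (+0.7463, -0.6656)
n_1 = (+0.9375, +0.3479)
n_2 = (+0.6008, +0.7994)
n_3 = (-0.5063, +0.8624)
n_4 = (-0.9040, -0.4275)
n_5 = (-0.3210, -0.9471)
  (0,1): δ = 117.91°  ·
  (0,2): δ = 85.20°  ·
  (0,3): δ = 17.85°  ✓
  (0,4): δ = 67.04°  ·
  (0,5): δ = 113.00°  ·
  (1,2): δ = 147.29°  ·
  (1,3): δ = 79.94°  ·
  (1,4): δ = 4.95°  ✓
  (1,5): δ = 50.92°  ✓
  (2,3): δ = 112.66°  ·
  (2,4): δ = 27.76°  ✓
  (2,5): δ = 18.20°  ✓
  (3,4): δ = 95.11°  ·
  (3,5): δ = 49.14°  ✓
  (4,5): δ = 134.04°  ·
antipodal pairs: 6

count = 6; pairs: (0,3), (1,4), (1,5), (2,4), (2,5), (3,5)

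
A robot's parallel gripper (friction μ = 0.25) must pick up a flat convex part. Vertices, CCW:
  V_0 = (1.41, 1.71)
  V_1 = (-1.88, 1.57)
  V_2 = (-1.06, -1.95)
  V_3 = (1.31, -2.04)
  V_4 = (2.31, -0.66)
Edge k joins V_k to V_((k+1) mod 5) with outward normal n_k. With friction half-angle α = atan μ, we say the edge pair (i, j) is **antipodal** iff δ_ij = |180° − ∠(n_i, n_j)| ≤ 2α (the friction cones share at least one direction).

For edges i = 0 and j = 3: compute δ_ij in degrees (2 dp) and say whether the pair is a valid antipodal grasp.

α = atan 0.25 = 14.04°;  2α = 28.07°
edge 0: e_0 = (-3.29, -0.14);  n_0 = (-0.0425, +0.9991)
edge 3: e_3 = (+1.00, +1.38);  n_3 = (+0.8097, -0.5868)
∠(n_0, n_3) = 128.37°
δ = |180° − 128.37°| = 51.63°
51.63° > 2α = 28.07°  →  invalid

δ = 51.63°, invalid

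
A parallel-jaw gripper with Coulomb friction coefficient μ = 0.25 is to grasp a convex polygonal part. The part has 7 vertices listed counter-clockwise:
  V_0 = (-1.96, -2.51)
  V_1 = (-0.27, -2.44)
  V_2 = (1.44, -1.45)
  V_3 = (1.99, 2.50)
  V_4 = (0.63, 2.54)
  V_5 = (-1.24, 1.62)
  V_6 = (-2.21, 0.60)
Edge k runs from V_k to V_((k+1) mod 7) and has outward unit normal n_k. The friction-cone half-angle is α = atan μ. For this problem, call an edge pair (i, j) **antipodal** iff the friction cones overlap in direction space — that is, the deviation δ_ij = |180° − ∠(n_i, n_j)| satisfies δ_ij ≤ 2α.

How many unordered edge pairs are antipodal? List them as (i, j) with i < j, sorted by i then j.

α = atan 0.25 = 14.04°;  2α = 28.07°
n_0 = (+0.0414, -0.9991)
n_1 = (+0.5010, -0.8654)
n_2 = (+0.9904, -0.1379)
n_3 = (+0.0294, +0.9996)
n_4 = (-0.4414, +0.8973)
n_5 = (-0.7246, +0.6891)
n_6 = (-0.9968, -0.0801)
  (0,1): δ = 152.30°  ·
  (0,2): δ = 100.30°  ·
  (0,3): δ = 4.06°  ✓
  (0,4): δ = 23.82°  ✓
  (0,5): δ = 44.07°  ·
  (0,6): δ = 92.22°  ·
  (1,2): δ = 128.00°  ·
  (1,3): δ = 31.75°  ·
  (1,4): δ = 3.87°  ✓
  (1,5): δ = 16.37°  ✓
  (1,6): δ = 64.53°  ·
  (2,3): δ = 83.76°  ·
  (2,4): δ = 55.88°  ·
  (2,5): δ = 35.63°  ·
  (2,6): δ = 12.52°  ✓
  (3,4): δ = 152.12°  ·
  (3,5): δ = 131.88°  ·
  (3,6): δ = 83.72°  ·
  (4,5): δ = 159.76°  ·
  (4,6): δ = 111.60°  ·
  (5,6): δ = 131.84°  ·
antipodal pairs: 5

count = 5; pairs: (0,3), (0,4), (1,4), (1,5), (2,6)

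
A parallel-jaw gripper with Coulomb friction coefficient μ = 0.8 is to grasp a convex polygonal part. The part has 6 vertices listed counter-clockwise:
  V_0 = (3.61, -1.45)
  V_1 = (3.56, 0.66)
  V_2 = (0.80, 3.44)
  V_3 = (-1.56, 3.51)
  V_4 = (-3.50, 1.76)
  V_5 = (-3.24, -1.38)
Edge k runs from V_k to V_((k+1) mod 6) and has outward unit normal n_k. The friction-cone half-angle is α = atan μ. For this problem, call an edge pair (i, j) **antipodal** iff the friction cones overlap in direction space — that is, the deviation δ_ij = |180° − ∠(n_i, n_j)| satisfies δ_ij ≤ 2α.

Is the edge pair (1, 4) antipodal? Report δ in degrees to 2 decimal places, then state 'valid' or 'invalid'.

δ = 40.06°, valid

α = atan 0.8 = 38.66°;  2α = 77.32°
edge 1: e_1 = (-2.76, +2.78);  n_1 = (+0.7097, +0.7045)
edge 4: e_4 = (+0.26, -3.14);  n_4 = (-0.9966, -0.0825)
∠(n_1, n_4) = 139.94°
δ = |180° − 139.94°| = 40.06°
40.06° ≤ 2α = 77.32°  →  valid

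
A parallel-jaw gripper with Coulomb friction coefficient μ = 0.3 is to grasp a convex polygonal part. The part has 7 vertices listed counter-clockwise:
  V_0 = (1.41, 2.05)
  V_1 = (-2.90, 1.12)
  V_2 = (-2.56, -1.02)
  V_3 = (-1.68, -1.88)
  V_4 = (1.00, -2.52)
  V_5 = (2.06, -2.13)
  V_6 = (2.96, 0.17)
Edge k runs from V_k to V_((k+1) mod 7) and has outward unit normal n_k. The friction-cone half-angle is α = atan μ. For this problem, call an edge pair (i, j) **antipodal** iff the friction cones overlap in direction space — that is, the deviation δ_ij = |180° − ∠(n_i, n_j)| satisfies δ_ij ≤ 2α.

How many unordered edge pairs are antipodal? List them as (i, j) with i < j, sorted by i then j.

count = 5; pairs: (0,3), (0,4), (1,5), (1,6), (2,6)

α = atan 0.3 = 16.70°;  2α = 33.40°
n_0 = (-0.2109, +0.9775)
n_1 = (-0.9876, -0.1569)
n_2 = (-0.6989, -0.7152)
n_3 = (-0.2323, -0.9727)
n_4 = (+0.3453, -0.9385)
n_5 = (+0.9312, -0.3644)
n_6 = (+0.7716, +0.6361)
  (0,1): δ = 93.15°  ·
  (0,2): δ = 56.52°  ·
  (0,3): δ = 25.61°  ✓
  (0,4): δ = 8.02°  ✓
  (0,5): δ = 56.45°  ·
  (0,6): δ = 117.33°  ·
  (1,2): δ = 143.37°  ·
  (1,3): δ = 112.46°  ·
  (1,4): δ = 78.83°  ·
  (1,5): δ = 30.40°  ✓
  (1,6): δ = 30.48°  ✓
  (2,3): δ = 149.09°  ·
  (2,4): δ = 115.46°  ·
  (2,5): δ = 67.03°  ·
  (2,6): δ = 6.15°  ✓
  (3,4): δ = 146.37°  ·
  (3,5): δ = 97.94°  ·
  (3,6): δ = 37.06°  ·
  (4,5): δ = 131.57°  ·
  (4,6): δ = 70.70°  ·
  (5,6): δ = 119.12°  ·
antipodal pairs: 5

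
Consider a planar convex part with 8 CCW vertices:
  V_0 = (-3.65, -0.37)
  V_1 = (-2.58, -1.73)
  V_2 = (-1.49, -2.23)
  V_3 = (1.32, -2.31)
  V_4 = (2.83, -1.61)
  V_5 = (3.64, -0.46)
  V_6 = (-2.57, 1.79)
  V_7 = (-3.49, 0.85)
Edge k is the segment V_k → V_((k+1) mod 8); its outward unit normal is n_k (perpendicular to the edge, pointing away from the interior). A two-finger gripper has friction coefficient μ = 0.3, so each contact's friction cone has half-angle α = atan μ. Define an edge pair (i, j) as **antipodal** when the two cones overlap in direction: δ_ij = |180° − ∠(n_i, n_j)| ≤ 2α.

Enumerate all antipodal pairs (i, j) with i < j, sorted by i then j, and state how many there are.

α = atan 0.3 = 16.70°;  2α = 33.40°
n_0 = (-0.7859, -0.6183)
n_1 = (-0.4169, -0.9089)
n_2 = (-0.0285, -0.9996)
n_3 = (+0.4206, -0.9073)
n_4 = (+0.8176, -0.5758)
n_5 = (+0.3406, +0.9402)
n_6 = (-0.7147, +0.6995)
n_7 = (-0.9915, +0.1300)
  (0,1): δ = 152.84°  ·
  (0,2): δ = 129.83°  ·
  (0,3): δ = 103.32°  ·
  (0,4): δ = 73.35°  ·
  (0,5): δ = 31.89°  ✓
  (0,6): δ = 97.42°  ·
  (0,7): δ = 134.33°  ·
  (1,2): δ = 156.99°  ·
  (1,3): δ = 130.49°  ·
  (1,4): δ = 100.52°  ·
  (1,5): δ = 4.73°  ✓
  (1,6): δ = 70.26°  ·
  (1,7): δ = 107.17°  ·
  (2,3): δ = 153.50°  ·
  (2,4): δ = 123.53°  ·
  (2,5): δ = 18.29°  ✓
  (2,6): δ = 47.25°  ·
  (2,7): δ = 84.16°  ·
  (3,4): δ = 150.03°  ·
  (3,5): δ = 44.79°  ·
  (3,6): δ = 20.74°  ✓
  (3,7): δ = 57.66°  ·
  (4,5): δ = 74.76°  ·
  (4,6): δ = 9.23°  ✓
  (4,7): δ = 27.69°  ✓
  (5,6): δ = 114.47°  ·
  (5,7): δ = 77.56°  ·
  (6,7): δ = 143.09°  ·
antipodal pairs: 6

count = 6; pairs: (0,5), (1,5), (2,5), (3,6), (4,6), (4,7)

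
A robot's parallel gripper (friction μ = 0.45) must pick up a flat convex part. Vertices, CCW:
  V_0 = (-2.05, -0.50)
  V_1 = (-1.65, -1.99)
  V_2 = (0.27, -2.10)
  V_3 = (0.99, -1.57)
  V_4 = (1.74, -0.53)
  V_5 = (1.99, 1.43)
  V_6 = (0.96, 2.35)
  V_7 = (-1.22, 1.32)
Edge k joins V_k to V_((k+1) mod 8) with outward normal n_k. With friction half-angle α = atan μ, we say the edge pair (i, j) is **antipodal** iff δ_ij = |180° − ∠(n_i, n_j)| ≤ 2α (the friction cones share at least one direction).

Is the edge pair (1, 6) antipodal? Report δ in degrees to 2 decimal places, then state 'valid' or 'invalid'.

α = atan 0.45 = 24.23°;  2α = 48.46°
edge 1: e_1 = (+1.92, -0.11);  n_1 = (-0.0572, -0.9984)
edge 6: e_6 = (-2.18, -1.03);  n_6 = (-0.4272, +0.9042)
∠(n_1, n_6) = 151.43°
δ = |180° − 151.43°| = 28.57°
28.57° ≤ 2α = 48.46°  →  valid

δ = 28.57°, valid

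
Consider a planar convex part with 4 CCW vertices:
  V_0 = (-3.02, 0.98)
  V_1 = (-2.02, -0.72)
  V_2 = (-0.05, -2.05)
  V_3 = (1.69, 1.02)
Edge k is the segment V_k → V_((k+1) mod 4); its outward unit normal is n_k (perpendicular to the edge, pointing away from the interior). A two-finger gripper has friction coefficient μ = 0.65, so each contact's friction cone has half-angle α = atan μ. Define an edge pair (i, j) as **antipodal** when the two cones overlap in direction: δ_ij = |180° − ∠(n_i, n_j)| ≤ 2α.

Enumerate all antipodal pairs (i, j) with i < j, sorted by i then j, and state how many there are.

α = atan 0.65 = 33.02°;  2α = 66.05°
n_0 = (-0.8619, -0.5070)
n_1 = (-0.5595, -0.8288)
n_2 = (+0.8700, -0.4931)
n_3 = (-0.0085, +1.0000)
  (0,1): δ = 154.49°  ·
  (0,2): δ = 60.01°  ✓
  (0,3): δ = 60.02°  ✓
  (1,2): δ = 85.52°  ·
  (1,3): δ = 34.51°  ✓
  (2,3): δ = 59.97°  ✓
antipodal pairs: 4

count = 4; pairs: (0,2), (0,3), (1,3), (2,3)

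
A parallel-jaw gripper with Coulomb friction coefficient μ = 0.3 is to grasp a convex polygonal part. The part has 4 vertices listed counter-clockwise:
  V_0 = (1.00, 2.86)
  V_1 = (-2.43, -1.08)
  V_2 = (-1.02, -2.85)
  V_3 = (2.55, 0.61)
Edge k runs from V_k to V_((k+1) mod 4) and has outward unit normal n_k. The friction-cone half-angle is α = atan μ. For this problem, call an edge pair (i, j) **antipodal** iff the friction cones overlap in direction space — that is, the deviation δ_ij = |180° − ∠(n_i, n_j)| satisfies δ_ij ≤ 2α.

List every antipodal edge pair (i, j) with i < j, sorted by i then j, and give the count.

count = 2; pairs: (0,2), (1,3)

α = atan 0.3 = 16.70°;  2α = 33.40°
n_0 = (-0.7542, +0.6566)
n_1 = (-0.7822, -0.6231)
n_2 = (+0.6960, -0.7181)
n_3 = (+0.8235, +0.5673)
  (0,1): δ = 100.42°  ·
  (0,2): δ = 4.85°  ✓
  (0,3): δ = 75.60°  ·
  (1,2): δ = 84.44°  ·
  (1,3): δ = 3.98°  ✓
  (2,3): δ = 99.54°  ·
antipodal pairs: 2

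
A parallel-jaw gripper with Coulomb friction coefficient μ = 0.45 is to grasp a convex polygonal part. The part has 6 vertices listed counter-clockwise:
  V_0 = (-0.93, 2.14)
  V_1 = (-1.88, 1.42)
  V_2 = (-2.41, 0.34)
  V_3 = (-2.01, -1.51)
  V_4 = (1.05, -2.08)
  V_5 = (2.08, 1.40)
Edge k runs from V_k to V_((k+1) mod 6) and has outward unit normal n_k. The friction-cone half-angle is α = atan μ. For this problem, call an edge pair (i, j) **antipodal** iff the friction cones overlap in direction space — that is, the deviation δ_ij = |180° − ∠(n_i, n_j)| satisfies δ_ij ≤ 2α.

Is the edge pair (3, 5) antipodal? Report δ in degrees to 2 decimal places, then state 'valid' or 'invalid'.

δ = 3.26°, valid

α = atan 0.45 = 24.23°;  2α = 48.46°
edge 3: e_3 = (+3.06, -0.57);  n_3 = (-0.1831, -0.9831)
edge 5: e_5 = (-3.01, +0.74);  n_5 = (+0.2387, +0.9711)
∠(n_3, n_5) = 176.74°
δ = |180° − 176.74°| = 3.26°
3.26° ≤ 2α = 48.46°  →  valid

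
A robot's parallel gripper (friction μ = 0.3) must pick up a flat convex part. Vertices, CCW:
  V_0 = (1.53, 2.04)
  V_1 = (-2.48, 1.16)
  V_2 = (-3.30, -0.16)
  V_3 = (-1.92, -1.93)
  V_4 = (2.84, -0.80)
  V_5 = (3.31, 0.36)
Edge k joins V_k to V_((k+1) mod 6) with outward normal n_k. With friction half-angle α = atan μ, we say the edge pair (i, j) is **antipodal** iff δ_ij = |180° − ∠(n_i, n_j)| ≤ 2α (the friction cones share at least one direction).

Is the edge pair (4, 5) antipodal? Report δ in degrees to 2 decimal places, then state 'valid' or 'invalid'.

δ = 111.29°, invalid

α = atan 0.3 = 16.70°;  2α = 33.40°
edge 4: e_4 = (+0.47, +1.16);  n_4 = (+0.9268, -0.3755)
edge 5: e_5 = (-1.78, +1.68);  n_5 = (+0.6864, +0.7272)
∠(n_4, n_5) = 68.71°
δ = |180° − 68.71°| = 111.29°
111.29° > 2α = 33.40°  →  invalid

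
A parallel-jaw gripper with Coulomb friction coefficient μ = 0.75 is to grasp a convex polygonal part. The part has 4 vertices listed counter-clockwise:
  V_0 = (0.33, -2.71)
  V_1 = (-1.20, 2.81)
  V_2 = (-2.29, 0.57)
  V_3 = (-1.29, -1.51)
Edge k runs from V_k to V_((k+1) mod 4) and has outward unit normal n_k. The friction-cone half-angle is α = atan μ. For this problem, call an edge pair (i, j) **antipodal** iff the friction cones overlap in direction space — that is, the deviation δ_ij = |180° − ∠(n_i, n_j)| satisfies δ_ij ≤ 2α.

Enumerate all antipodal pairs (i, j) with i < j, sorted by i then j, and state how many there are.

α = atan 0.75 = 36.87°;  2α = 73.74°
n_0 = (+0.9637, +0.2671)
n_1 = (-0.8992, +0.4376)
n_2 = (-0.9013, -0.4333)
n_3 = (-0.5952, -0.8036)
  (0,1): δ = 41.44°  ✓
  (0,2): δ = 10.18°  ✓
  (0,3): δ = 37.98°  ✓
  (1,2): δ = 128.38°  ·
  (1,3): δ = 100.58°  ·
  (2,3): δ = 152.21°  ·
antipodal pairs: 3

count = 3; pairs: (0,1), (0,2), (0,3)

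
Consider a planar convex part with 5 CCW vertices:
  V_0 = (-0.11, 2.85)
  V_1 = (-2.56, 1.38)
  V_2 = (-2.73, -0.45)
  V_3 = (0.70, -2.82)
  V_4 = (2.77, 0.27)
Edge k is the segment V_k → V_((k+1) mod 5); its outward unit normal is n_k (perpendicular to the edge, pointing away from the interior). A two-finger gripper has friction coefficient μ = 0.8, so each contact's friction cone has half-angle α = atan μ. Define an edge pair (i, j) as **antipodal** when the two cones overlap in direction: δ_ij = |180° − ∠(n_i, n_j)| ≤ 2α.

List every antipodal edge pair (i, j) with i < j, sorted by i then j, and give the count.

count = 5; pairs: (0,2), (0,3), (1,3), (1,4), (2,4)

α = atan 0.8 = 38.66°;  2α = 77.32°
n_0 = (-0.5145, +0.8575)
n_1 = (-0.9957, +0.0925)
n_2 = (-0.5685, -0.8227)
n_3 = (+0.8308, -0.5566)
n_4 = (+0.6672, +0.7448)
  (0,1): δ = 126.27°  ·
  (0,2): δ = 65.61°  ✓
  (0,3): δ = 25.22°  ✓
  (0,4): δ = 107.18°  ·
  (1,2): δ = 119.34°  ·
  (1,3): δ = 28.51°  ✓
  (1,4): δ = 53.45°  ✓
  (2,3): δ = 89.18°  ·
  (2,4): δ = 7.21°  ✓
  (3,4): δ = 98.04°  ·
antipodal pairs: 5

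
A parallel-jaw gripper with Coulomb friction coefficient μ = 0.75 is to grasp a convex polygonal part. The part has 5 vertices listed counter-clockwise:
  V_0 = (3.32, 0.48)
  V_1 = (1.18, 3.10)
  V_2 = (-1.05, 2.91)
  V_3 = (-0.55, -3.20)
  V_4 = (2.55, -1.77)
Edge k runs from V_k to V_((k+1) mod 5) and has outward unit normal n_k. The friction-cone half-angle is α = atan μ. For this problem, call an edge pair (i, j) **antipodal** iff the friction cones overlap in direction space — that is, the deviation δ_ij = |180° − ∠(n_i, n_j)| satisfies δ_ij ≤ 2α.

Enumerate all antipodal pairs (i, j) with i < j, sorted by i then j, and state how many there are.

α = atan 0.75 = 36.87°;  2α = 73.74°
n_0 = (+0.7745, +0.6326)
n_1 = (-0.0849, +0.9964)
n_2 = (-0.9967, -0.0816)
n_3 = (+0.4189, -0.9080)
n_4 = (+0.9461, -0.3238)
  (0,1): δ = 124.37°  ·
  (0,2): δ = 34.56°  ✓
  (0,3): δ = 75.52°  ·
  (0,4): δ = 121.87°  ·
  (1,2): δ = 90.19°  ·
  (1,3): δ = 19.89°  ✓
  (1,4): δ = 66.24°  ✓
  (2,3): δ = 69.91°  ✓
  (2,4): δ = 23.57°  ✓
  (3,4): δ = 133.66°  ·
antipodal pairs: 5

count = 5; pairs: (0,2), (1,3), (1,4), (2,3), (2,4)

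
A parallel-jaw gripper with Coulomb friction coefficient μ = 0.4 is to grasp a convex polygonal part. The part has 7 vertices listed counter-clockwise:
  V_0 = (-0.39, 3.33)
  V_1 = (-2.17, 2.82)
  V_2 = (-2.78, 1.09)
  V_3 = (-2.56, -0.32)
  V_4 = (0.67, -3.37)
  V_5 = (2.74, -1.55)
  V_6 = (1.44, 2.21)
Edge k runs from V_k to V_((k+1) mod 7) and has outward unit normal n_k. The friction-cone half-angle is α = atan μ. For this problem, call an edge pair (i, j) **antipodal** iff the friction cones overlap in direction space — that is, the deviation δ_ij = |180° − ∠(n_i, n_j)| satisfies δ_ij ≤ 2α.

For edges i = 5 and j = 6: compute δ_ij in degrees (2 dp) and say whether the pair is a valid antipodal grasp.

δ = 140.54°, invalid

α = atan 0.4 = 21.80°;  2α = 43.60°
edge 5: e_5 = (-1.30, +3.76);  n_5 = (+0.9451, +0.3268)
edge 6: e_6 = (-1.83, +1.12);  n_6 = (+0.5220, +0.8529)
∠(n_5, n_6) = 39.46°
δ = |180° − 39.46°| = 140.54°
140.54° > 2α = 43.60°  →  invalid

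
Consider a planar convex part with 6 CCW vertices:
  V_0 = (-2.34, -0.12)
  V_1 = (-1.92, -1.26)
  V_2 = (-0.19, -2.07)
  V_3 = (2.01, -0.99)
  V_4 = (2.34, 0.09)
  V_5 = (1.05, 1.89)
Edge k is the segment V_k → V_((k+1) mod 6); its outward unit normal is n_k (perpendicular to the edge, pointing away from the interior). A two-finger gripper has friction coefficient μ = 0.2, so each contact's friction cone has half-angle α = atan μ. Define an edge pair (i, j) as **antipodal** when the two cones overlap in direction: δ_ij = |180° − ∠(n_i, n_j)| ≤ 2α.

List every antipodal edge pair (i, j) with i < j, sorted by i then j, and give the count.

α = atan 0.2 = 11.31°;  2α = 22.62°
n_0 = (-0.9383, -0.3457)
n_1 = (-0.4240, -0.9056)
n_2 = (+0.4407, -0.8977)
n_3 = (+0.9564, -0.2922)
n_4 = (+0.8128, +0.5825)
n_5 = (-0.5100, +0.8602)
  (0,1): δ = 135.31°  ·
  (0,2): δ = 84.08°  ·
  (0,3): δ = 37.22°  ·
  (0,4): δ = 15.40°  ✓
  (0,5): δ = 100.44°  ·
  (1,2): δ = 128.76°  ·
  (1,3): δ = 81.90°  ·
  (1,4): δ = 29.28°  ·
  (1,5): δ = 55.75°  ·
  (2,3): δ = 133.14°  ·
  (2,4): δ = 80.52°  ·
  (2,5): δ = 4.52°  ✓
  (3,4): δ = 127.38°  ·
  (3,5): δ = 42.34°  ·
  (4,5): δ = 94.96°  ·
antipodal pairs: 2

count = 2; pairs: (0,4), (2,5)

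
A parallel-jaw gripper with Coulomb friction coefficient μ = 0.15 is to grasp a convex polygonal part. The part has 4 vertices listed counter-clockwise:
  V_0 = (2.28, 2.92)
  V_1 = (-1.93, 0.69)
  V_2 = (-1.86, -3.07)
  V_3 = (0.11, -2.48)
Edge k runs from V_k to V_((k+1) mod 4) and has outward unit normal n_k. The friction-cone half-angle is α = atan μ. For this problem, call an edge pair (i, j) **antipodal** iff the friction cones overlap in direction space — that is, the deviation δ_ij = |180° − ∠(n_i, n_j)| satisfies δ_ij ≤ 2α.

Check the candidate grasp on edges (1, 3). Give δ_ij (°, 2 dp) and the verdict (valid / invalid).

α = atan 0.15 = 8.53°;  2α = 17.06°
edge 1: e_1 = (+0.07, -3.76);  n_1 = (-0.9998, -0.0186)
edge 3: e_3 = (+2.17, +5.40);  n_3 = (+0.9279, -0.3729)
∠(n_1, n_3) = 157.04°
δ = |180° − 157.04°| = 22.96°
22.96° > 2α = 17.06°  →  invalid

δ = 22.96°, invalid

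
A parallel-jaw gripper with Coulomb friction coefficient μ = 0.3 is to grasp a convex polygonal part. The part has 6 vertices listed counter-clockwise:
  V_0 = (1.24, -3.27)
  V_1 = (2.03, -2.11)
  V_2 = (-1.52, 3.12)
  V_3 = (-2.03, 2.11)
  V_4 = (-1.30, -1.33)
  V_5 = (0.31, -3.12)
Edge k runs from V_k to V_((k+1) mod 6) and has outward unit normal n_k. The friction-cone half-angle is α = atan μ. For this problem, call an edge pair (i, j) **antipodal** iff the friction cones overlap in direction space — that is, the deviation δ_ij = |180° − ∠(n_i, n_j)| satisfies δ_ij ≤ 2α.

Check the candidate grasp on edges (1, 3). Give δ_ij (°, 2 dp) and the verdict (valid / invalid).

α = atan 0.3 = 16.70°;  2α = 33.40°
edge 1: e_1 = (-3.55, +5.23);  n_1 = (+0.8274, +0.5616)
edge 3: e_3 = (+0.73, -3.44);  n_3 = (-0.9782, -0.2076)
∠(n_1, n_3) = 157.81°
δ = |180° − 157.81°| = 22.19°
22.19° ≤ 2α = 33.40°  →  valid

δ = 22.19°, valid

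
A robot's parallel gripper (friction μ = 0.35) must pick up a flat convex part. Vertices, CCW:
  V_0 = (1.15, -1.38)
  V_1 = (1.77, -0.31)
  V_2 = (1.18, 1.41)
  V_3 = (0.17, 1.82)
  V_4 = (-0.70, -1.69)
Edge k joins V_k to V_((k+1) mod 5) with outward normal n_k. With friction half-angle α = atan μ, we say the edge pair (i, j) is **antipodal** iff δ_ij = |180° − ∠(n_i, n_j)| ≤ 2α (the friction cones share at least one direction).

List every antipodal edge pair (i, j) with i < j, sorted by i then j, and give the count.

count = 3; pairs: (0,3), (1,3), (2,4)

α = atan 0.35 = 19.29°;  2α = 38.58°
n_0 = (+0.8652, -0.5014)
n_1 = (+0.9459, +0.3245)
n_2 = (+0.3761, +0.9266)
n_3 = (-0.9706, +0.2406)
n_4 = (+0.1653, -0.9862)
  (0,1): δ = 130.98°  ·
  (0,2): δ = 82.00°  ·
  (0,3): δ = 16.17°  ✓
  (0,4): δ = 129.60°  ·
  (1,2): δ = 131.03°  ·
  (1,3): δ = 32.85°  ✓
  (1,4): δ = 80.58°  ·
  (2,3): δ = 81.83°  ·
  (2,4): δ = 31.61°  ✓
  (3,4): δ = 66.57°  ·
antipodal pairs: 3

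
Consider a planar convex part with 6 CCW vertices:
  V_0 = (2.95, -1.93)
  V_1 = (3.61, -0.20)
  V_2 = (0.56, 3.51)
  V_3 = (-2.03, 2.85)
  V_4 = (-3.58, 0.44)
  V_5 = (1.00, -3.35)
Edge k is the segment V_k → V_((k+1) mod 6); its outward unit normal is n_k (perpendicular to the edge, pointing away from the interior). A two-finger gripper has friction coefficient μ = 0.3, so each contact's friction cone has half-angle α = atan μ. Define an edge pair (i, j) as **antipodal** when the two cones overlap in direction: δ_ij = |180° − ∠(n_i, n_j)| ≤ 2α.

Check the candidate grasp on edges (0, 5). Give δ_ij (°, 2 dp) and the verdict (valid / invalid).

α = atan 0.3 = 16.70°;  2α = 33.40°
edge 0: e_0 = (+0.66, +1.73);  n_0 = (+0.9343, -0.3564)
edge 5: e_5 = (+1.95, +1.42);  n_5 = (+0.5887, -0.8084)
∠(n_0, n_5) = 33.06°
δ = |180° − 33.06°| = 146.94°
146.94° > 2α = 33.40°  →  invalid

δ = 146.94°, invalid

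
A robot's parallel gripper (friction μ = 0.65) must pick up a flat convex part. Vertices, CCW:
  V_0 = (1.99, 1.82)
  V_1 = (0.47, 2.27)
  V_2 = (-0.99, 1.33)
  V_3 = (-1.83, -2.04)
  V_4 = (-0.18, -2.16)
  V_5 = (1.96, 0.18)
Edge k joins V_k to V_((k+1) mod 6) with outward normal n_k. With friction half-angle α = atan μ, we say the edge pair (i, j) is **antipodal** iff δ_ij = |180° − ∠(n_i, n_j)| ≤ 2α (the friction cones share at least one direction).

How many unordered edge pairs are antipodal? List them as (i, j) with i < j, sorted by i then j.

α = atan 0.65 = 33.02°;  2α = 66.05°
n_0 = (+0.2839, +0.9589)
n_1 = (-0.5413, +0.8408)
n_2 = (-0.9703, +0.2419)
n_3 = (-0.0725, -0.9974)
n_4 = (+0.7379, -0.6749)
n_5 = (+0.9998, -0.0183)
  (0,1): δ = 130.73°  ·
  (0,2): δ = 87.50°  ·
  (0,3): δ = 12.33°  ✓
  (0,4): δ = 64.05°  ✓
  (0,5): δ = 105.44°  ·
  (1,2): δ = 136.77°  ·
  (1,3): δ = 36.93°  ✓
  (1,4): δ = 14.78°  ✓
  (1,5): δ = 56.18°  ✓
  (2,3): δ = 80.16°  ·
  (2,4): δ = 28.45°  ✓
  (2,5): δ = 12.95°  ✓
  (3,4): δ = 128.28°  ·
  (3,5): δ = 86.89°  ·
  (4,5): δ = 138.60°  ·
antipodal pairs: 7

count = 7; pairs: (0,3), (0,4), (1,3), (1,4), (1,5), (2,4), (2,5)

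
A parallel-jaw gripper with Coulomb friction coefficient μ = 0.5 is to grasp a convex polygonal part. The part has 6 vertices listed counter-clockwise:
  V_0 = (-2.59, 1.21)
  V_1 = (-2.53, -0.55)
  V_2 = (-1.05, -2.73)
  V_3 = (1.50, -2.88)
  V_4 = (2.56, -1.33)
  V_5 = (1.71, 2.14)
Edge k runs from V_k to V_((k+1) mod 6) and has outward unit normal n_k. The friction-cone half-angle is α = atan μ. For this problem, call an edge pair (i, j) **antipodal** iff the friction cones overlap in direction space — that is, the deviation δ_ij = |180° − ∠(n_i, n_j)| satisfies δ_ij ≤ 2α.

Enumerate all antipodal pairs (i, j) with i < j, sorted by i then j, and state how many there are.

α = atan 0.5 = 26.57°;  2α = 53.13°
n_0 = (-0.9994, -0.0341)
n_1 = (-0.8273, -0.5617)
n_2 = (-0.0587, -0.9983)
n_3 = (+0.8254, -0.5645)
n_4 = (+0.9713, +0.2379)
n_5 = (-0.2114, +0.9774)
  (0,1): δ = 147.78°  ·
  (0,2): δ = 95.32°  ·
  (0,3): δ = 36.32°  ✓
  (0,4): δ = 11.81°  ✓
  (0,5): δ = 100.25°  ·
  (1,2): δ = 127.54°  ·
  (1,3): δ = 68.54°  ·
  (1,4): δ = 20.41°  ✓
  (1,5): δ = 68.03°  ·
  (2,3): δ = 121.00°  ·
  (2,4): δ = 72.87°  ·
  (2,5): δ = 15.57°  ✓
  (3,4): δ = 131.87°  ·
  (3,5): δ = 43.43°  ✓
  (4,5): δ = 91.56°  ·
antipodal pairs: 5

count = 5; pairs: (0,3), (0,4), (1,4), (2,5), (3,5)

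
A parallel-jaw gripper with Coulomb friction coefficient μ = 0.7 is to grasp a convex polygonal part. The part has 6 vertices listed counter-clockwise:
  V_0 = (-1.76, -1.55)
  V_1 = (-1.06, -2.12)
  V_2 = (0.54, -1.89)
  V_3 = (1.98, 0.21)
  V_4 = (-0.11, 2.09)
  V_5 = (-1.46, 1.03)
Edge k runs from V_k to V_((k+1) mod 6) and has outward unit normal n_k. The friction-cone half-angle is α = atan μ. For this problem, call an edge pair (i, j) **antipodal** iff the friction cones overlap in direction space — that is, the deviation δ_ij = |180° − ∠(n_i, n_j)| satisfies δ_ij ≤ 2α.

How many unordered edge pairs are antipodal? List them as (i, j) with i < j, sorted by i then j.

count = 6; pairs: (0,3), (1,3), (1,4), (2,4), (2,5), (3,5)

α = atan 0.7 = 34.99°;  2α = 69.98°
n_0 = (-0.6314, -0.7754)
n_1 = (+0.1423, -0.9898)
n_2 = (+0.8247, -0.5655)
n_3 = (+0.6688, +0.7435)
n_4 = (-0.6176, +0.7865)
n_5 = (-0.9933, +0.1155)
  (0,1): δ = 132.66°  ·
  (0,2): δ = 85.28°  ·
  (0,3): δ = 2.82°  ✓
  (0,4): δ = 77.29°  ·
  (0,5): δ = 122.52°  ·
  (1,2): δ = 132.62°  ·
  (1,3): δ = 50.15°  ✓
  (1,4): δ = 29.96°  ✓
  (1,5): δ = 75.19°  ·
  (2,3): δ = 97.53°  ·
  (2,4): δ = 17.42°  ✓
  (2,5): δ = 27.81°  ✓
  (3,4): δ = 99.89°  ·
  (3,5): δ = 54.66°  ✓
  (4,5): δ = 134.77°  ·
antipodal pairs: 6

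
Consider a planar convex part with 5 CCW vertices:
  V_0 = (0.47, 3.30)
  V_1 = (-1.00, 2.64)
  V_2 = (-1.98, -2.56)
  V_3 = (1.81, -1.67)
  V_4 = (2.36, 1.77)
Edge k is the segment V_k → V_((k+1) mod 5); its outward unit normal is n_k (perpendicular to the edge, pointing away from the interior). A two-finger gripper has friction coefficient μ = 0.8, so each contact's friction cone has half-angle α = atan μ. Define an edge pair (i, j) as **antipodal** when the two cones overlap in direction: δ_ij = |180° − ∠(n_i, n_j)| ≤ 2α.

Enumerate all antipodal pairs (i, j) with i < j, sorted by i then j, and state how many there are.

α = atan 0.8 = 38.66°;  2α = 77.32°
n_0 = (-0.4096, +0.9123)
n_1 = (-0.9827, +0.1852)
n_2 = (+0.2286, -0.9735)
n_3 = (+0.9875, -0.1579)
n_4 = (+0.6292, +0.7772)
  (0,1): δ = 124.85°  ·
  (0,2): δ = 10.96°  ✓
  (0,3): δ = 56.74°  ✓
  (0,4): δ = 116.83°  ·
  (1,2): δ = 66.11°  ✓
  (1,3): δ = 1.59°  ✓
  (1,4): δ = 61.68°  ✓
  (2,3): δ = 112.30°  ·
  (2,4): δ = 52.21°  ✓
  (3,4): δ = 119.91°  ·
antipodal pairs: 6

count = 6; pairs: (0,2), (0,3), (1,2), (1,3), (1,4), (2,4)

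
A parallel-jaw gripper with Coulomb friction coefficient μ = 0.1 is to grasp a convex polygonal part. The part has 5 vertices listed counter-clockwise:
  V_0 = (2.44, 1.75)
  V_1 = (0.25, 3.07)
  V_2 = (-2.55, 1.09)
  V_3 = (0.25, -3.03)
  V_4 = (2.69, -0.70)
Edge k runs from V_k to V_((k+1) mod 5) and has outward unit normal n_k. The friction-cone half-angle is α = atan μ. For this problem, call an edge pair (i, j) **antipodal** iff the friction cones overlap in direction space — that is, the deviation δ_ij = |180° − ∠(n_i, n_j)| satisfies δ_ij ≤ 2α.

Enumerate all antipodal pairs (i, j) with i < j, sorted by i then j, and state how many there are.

α = atan 0.1 = 5.71°;  2α = 11.42°
n_0 = (+0.5162, +0.8565)
n_1 = (-0.5774, +0.8165)
n_2 = (-0.8271, -0.5621)
n_3 = (+0.6906, -0.7232)
n_4 = (+0.9948, +0.1015)
  (0,1): δ = 113.66°  ·
  (0,2): δ = 24.72°  ·
  (0,3): δ = 74.76°  ·
  (0,4): δ = 126.91°  ·
  (1,2): δ = 91.07°  ·
  (1,3): δ = 8.41°  ✓
  (1,4): δ = 60.56°  ·
  (2,3): δ = 80.52°  ·
  (2,4): δ = 28.37°  ·
  (3,4): δ = 127.85°  ·
antipodal pairs: 1

count = 1; pairs: (1,3)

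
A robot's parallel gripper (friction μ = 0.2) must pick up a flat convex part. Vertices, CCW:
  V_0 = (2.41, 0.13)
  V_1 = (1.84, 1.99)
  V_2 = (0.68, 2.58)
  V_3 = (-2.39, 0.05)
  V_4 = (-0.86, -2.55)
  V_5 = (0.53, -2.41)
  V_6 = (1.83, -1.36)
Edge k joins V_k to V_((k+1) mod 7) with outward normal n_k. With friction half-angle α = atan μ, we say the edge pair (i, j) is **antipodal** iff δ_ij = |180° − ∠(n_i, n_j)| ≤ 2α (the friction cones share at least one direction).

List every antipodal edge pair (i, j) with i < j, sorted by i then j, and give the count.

count = 2; pairs: (0,3), (2,5)

α = atan 0.2 = 11.31°;  2α = 22.62°
n_0 = (+0.9561, +0.2930)
n_1 = (+0.4534, +0.8913)
n_2 = (-0.6360, +0.7717)
n_3 = (-0.8618, -0.5072)
n_4 = (+0.1002, -0.9950)
n_5 = (+0.6283, -0.7779)
n_6 = (+0.9319, -0.3627)
  (0,1): δ = 134.00°  ·
  (0,2): δ = 67.55°  ·
  (0,3): δ = 13.44°  ✓
  (0,4): δ = 78.71°  ·
  (0,5): δ = 111.89°  ·
  (0,6): δ = 141.69°  ·
  (1,2): δ = 113.55°  ·
  (1,3): δ = 32.57°  ·
  (1,4): δ = 32.71°  ·
  (1,5): δ = 65.89°  ·
  (1,6): δ = 95.69°  ·
  (2,3): δ = 99.02°  ·
  (2,4): δ = 33.74°  ·
  (2,5): δ = 0.56°  ✓
  (2,6): δ = 29.24°  ·
  (3,4): δ = 114.72°  ·
  (3,5): δ = 81.55°  ·
  (3,6): δ = 51.74°  ·
  (4,5): δ = 146.82°  ·
  (4,6): δ = 117.02°  ·
  (5,6): δ = 150.20°  ·
antipodal pairs: 2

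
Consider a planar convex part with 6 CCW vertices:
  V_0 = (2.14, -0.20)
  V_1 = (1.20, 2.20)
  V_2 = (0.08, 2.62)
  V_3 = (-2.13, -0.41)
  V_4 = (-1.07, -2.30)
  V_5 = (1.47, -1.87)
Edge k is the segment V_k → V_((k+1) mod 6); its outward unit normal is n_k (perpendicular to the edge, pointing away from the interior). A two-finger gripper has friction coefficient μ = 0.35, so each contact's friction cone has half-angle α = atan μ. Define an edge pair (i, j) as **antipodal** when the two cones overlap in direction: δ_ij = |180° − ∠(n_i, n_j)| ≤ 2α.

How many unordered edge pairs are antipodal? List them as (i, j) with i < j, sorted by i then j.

count = 3; pairs: (0,3), (1,4), (2,5)

α = atan 0.35 = 19.29°;  2α = 38.58°
n_0 = (+0.9311, +0.3647)
n_1 = (+0.3511, +0.9363)
n_2 = (-0.8079, +0.5893)
n_3 = (-0.8722, -0.4892)
n_4 = (+0.1669, -0.9860)
n_5 = (+0.9281, -0.3723)
  (0,1): δ = 131.94°  ·
  (0,2): δ = 57.49°  ·
  (0,3): δ = 7.90°  ✓
  (0,4): δ = 78.22°  ·
  (0,5): δ = 136.75°  ·
  (1,2): δ = 105.55°  ·
  (1,3): δ = 40.16°  ·
  (1,4): δ = 30.16°  ✓
  (1,5): δ = 88.70°  ·
  (2,3): δ = 114.61°  ·
  (2,4): δ = 44.29°  ·
  (2,5): δ = 14.25°  ✓
  (3,4): δ = 109.68°  ·
  (3,5): δ = 51.15°  ·
  (4,5): δ = 121.47°  ·
antipodal pairs: 3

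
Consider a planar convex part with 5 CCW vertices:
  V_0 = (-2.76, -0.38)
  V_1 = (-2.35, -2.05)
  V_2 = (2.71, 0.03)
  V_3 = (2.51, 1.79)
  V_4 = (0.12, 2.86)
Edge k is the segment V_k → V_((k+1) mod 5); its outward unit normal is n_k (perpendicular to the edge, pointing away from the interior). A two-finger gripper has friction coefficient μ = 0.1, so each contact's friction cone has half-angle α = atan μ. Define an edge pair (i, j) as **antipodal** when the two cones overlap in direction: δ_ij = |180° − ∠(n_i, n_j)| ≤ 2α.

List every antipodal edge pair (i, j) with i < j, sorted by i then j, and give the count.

count = 1; pairs: (0,2)

α = atan 0.1 = 5.71°;  2α = 11.42°
n_0 = (-0.9712, -0.2384)
n_1 = (+0.3802, -0.9249)
n_2 = (+0.9936, +0.1129)
n_3 = (+0.4086, +0.9127)
n_4 = (-0.7474, +0.6644)
  (0,1): δ = 81.45°  ·
  (0,2): δ = 7.31°  ✓
  (0,3): δ = 52.09°  ·
  (0,4): δ = 124.57°  ·
  (1,2): δ = 105.86°  ·
  (1,3): δ = 46.46°  ·
  (1,4): δ = 26.02°  ·
  (2,3): δ = 120.60°  ·
  (2,4): δ = 48.12°  ·
  (3,4): δ = 107.52°  ·
antipodal pairs: 1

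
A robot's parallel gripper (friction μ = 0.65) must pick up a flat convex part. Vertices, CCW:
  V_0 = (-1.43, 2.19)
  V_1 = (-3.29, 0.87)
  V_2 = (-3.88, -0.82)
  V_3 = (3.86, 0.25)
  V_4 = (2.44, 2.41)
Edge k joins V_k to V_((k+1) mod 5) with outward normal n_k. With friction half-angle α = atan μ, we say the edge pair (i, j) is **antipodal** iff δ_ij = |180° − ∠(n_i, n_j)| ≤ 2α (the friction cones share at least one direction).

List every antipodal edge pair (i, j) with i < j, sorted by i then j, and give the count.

α = atan 0.65 = 33.02°;  2α = 66.05°
n_0 = (-0.5787, +0.8155)
n_1 = (-0.9441, +0.3296)
n_2 = (+0.1369, -0.9906)
n_3 = (+0.8356, +0.5493)
n_4 = (-0.0568, +0.9984)
  (0,1): δ = 144.61°  ·
  (0,2): δ = 27.49°  ✓
  (0,3): δ = 87.96°  ·
  (0,4): δ = 147.89°  ·
  (1,2): δ = 62.88°  ✓
  (1,3): δ = 52.57°  ✓
  (1,4): δ = 112.50°  ·
  (2,3): δ = 64.55°  ✓
  (2,4): δ = 4.62°  ✓
  (3,4): δ = 120.07°  ·
antipodal pairs: 5

count = 5; pairs: (0,2), (1,2), (1,3), (2,3), (2,4)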